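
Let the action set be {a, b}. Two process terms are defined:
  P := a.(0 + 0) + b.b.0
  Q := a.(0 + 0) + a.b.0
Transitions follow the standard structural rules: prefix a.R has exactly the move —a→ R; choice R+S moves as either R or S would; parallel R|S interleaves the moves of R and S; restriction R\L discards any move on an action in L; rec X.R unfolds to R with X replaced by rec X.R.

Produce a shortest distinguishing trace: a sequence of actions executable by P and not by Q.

b

Reachable graph of P (4 states):
  u0 = a.(0 + 0) + b.b.0 ⊢ -a-> u1, -b-> u2
  u1 = 0 + 0 ⊢ ·
  u2 = b.0 ⊢ -b-> u3
  u3 = 0 ⊢ ·
Reachable graph of Q (4 states):
  v0 = a.(0 + 0) + a.b.0 ⊢ -a-> v1, -a-> v2
  v1 = 0 + 0 ⊢ ·
  v2 = b.0 ⊢ -b-> v3
  v3 = 0 ⊢ ·
Executing b from P (initial set {u0}):
  step 1 (b): {u2}
  — P admits the full trace.
Executing b from Q (initial set {v0}):
  step 1 (b): ∅ (Q stuck)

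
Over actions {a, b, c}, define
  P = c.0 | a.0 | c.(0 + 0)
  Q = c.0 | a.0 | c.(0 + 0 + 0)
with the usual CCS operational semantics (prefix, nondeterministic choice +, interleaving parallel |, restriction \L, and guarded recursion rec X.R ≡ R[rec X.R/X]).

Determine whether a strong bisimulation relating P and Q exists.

bisimilar

Reachable graph of P (8 states):
  s0 = c.0 | a.0 | c.(0 + 0) has moves -a-> s1, -c-> s2, -c-> s3
  s1 = c.0 | 0 | c.(0 + 0) has moves -c-> s4, -c-> s5
  s2 = 0 | a.0 | c.(0 + 0) has moves -a-> s4, -c-> s6
  s3 = c.0 | a.0 | (0 + 0) has moves -a-> s5, -c-> s6
  s4 = 0 | 0 | c.(0 + 0) has moves -c-> s7
  s5 = c.0 | 0 | (0 + 0) has moves -c-> s7
  s6 = 0 | a.0 | (0 + 0) has moves -a-> s7
  s7 = 0 | 0 | (0 + 0) has moves deadlocked
Reachable graph of Q (8 states):
  t0 = c.0 | a.0 | c.(0 + 0 + 0) has moves -a-> t1, -c-> t2, -c-> t3
  t1 = c.0 | 0 | c.(0 + 0 + 0) has moves -c-> t4, -c-> t5
  t2 = 0 | a.0 | c.(0 + 0 + 0) has moves -a-> t4, -c-> t6
  t3 = c.0 | a.0 | (0 + 0 + 0) has moves -a-> t5, -c-> t6
  t4 = 0 | 0 | c.(0 + 0 + 0) has moves -c-> t7
  t5 = c.0 | 0 | (0 + 0 + 0) has moves -c-> t7
  t6 = 0 | a.0 | (0 + 0 + 0) has moves -a-> t7
  t7 = 0 | 0 | (0 + 0 + 0) has moves deadlocked
Bisimilarity quotient blocks:
  B0 = {s0, t0}
  B1 = {s1, t1}
  B2 = {s4, s5, t4, t5}
  B3 = {s7, t7}
  B4 = {s2, s3, t2, t3}
  B5 = {s6, t6}
s0 ∈ B0, t0 ∈ B0 → same block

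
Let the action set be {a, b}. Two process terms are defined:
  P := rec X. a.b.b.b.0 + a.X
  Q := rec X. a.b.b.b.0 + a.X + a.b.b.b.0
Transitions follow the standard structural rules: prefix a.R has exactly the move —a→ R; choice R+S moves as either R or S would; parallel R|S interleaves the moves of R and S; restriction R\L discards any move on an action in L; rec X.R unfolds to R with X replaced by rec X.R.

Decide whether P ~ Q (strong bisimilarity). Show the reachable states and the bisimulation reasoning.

P ~ Q

P's transition system — 5 states:
  m0 = rec X. a.b.b.b.0 + a.X ⊢ --a--▸ m0, --a--▸ m1
  m1 = b.b.b.0 ⊢ --b--▸ m2
  m2 = b.b.0 ⊢ --b--▸ m3
  m3 = b.0 ⊢ --b--▸ m4
  m4 = 0 ⊢ ∅
Q's transition system — 5 states:
  n0 = rec X. a.b.b.b.0 + a.X + a.b.b.b.0 ⊢ --a--▸ n0, --a--▸ n1
  n1 = b.b.b.0 ⊢ --b--▸ n2
  n2 = b.b.0 ⊢ --b--▸ n3
  n3 = b.0 ⊢ --b--▸ n4
  n4 = 0 ⊢ ∅
Partition-refinement fixed point:
  B0 = {m0, n0}
  B1 = {m1, n1}
  B2 = {m2, n2}
  B3 = {m3, n3}
  B4 = {m4, n4}
m0 ∈ B0, n0 ∈ B0 → same block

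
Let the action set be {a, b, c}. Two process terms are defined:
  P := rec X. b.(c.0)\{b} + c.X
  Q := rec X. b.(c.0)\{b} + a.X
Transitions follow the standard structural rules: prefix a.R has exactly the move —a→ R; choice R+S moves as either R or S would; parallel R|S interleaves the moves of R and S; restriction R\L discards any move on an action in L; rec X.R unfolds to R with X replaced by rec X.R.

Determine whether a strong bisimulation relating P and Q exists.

not bisimilar

Reachable graph of P (3 states):
  m0 = rec X. b.(c.0)\{b} + c.X :: —b→ m1, —c→ m0
  m1 = (c.0)\{b} :: —c→ m2
  m2 = 0\{b} :: deadlocked
Reachable graph of Q (3 states):
  n0 = rec X. b.(c.0)\{b} + a.X :: —a→ n0, —b→ n1
  n1 = (c.0)\{b} :: —c→ n2
  n2 = 0\{b} :: deadlocked
Coarsest stable partition (strong bisimilarity classes):
  B0 = {m0}
  B1 = {m1, n1}
  B2 = {m2, n2}
  B3 = {n0}
m0 ∈ B0, n0 ∈ B3 → different blocks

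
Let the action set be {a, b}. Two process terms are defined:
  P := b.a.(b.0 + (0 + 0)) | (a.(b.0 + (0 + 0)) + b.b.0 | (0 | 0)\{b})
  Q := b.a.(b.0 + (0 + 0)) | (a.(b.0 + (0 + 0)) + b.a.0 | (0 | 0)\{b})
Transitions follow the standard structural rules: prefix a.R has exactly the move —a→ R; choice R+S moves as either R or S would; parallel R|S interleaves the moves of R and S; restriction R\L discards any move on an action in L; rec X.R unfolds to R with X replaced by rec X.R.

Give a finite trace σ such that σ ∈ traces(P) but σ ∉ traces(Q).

P's transition system — 20 states:
  u0 = b.a.(b.0 + (0 + 0)) | (a.(b.0 + (0 + 0)) + b.b.0 | (0 | 0)\{b}) ⊢ ··a··> u1, ··b··> u2, ··b··> u3
  u1 = b.a.(b.0 + (0 + 0)) | (b.0 + (0 + 0)) ⊢ ··b··> u4, ··b··> u5
  u2 = a.(b.0 + (0 + 0)) | (a.(b.0 + (0 + 0)) + b.b.0 | (0 | 0)\{b}) ⊢ ··a··> u4, ··a··> u6, ··b··> u7
  u3 = b.a.(b.0 + (0 + 0)) | (b.0 | (0 | 0)\{b}) ⊢ ··b··> u7, ··b··> u8
  u4 = a.(b.0 + (0 + 0)) | (b.0 + (0 + 0)) ⊢ ··a··> u9, ··b··> u10
  u5 = b.a.(b.0 + (0 + 0)) | 0 ⊢ ··b··> u10
  u6 = (b.0 + (0 + 0)) | (a.(b.0 + (0 + 0)) + b.b.0 | (0 | 0)\{b}) ⊢ ··a··> u9, ··b··> u11, ··b··> u12
  u7 = a.(b.0 + (0 + 0)) | (b.0 | (0 | 0)\{b}) ⊢ ··a··> u11, ··b··> u13
  u8 = b.a.(b.0 + (0 + 0)) | (0 | (0 | 0)\{b}) ⊢ ··b··> u13
  u9 = (b.0 + (0 + 0)) | (b.0 + (0 + 0)) ⊢ ··b··> u14, ··b··> u15
  u10 = a.(b.0 + (0 + 0)) | 0 ⊢ ··a··> u14
  u11 = (b.0 + (0 + 0)) | (b.0 | (0 | 0)\{b}) ⊢ ··b··> u16, ··b··> u17
  u12 = 0 | (a.(b.0 + (0 + 0)) + b.b.0 | (0 | 0)\{b}) ⊢ ··a··> u15, ··b··> u17
  u13 = a.(b.0 + (0 + 0)) | (0 | (0 | 0)\{b}) ⊢ ··a··> u16
  u14 = (b.0 + (0 + 0)) | 0 ⊢ ··b··> u18
  u15 = 0 | (b.0 + (0 + 0)) ⊢ ··b··> u18
  u16 = (b.0 + (0 + 0)) | (0 | (0 | 0)\{b}) ⊢ ··b··> u19
  u17 = 0 | (b.0 | (0 | 0)\{b}) ⊢ ··b··> u19
  u18 = 0 | 0 ⊢ deadlocked
  u19 = 0 | (0 | (0 | 0)\{b}) ⊢ deadlocked
Q's transition system — 20 states:
  v0 = b.a.(b.0 + (0 + 0)) | (a.(b.0 + (0 + 0)) + b.a.0 | (0 | 0)\{b}) ⊢ ··a··> v1, ··b··> v2, ··b··> v3
  v1 = b.a.(b.0 + (0 + 0)) | (b.0 + (0 + 0)) ⊢ ··b··> v4, ··b··> v5
  v2 = a.(b.0 + (0 + 0)) | (a.(b.0 + (0 + 0)) + b.a.0 | (0 | 0)\{b}) ⊢ ··a··> v4, ··a··> v6, ··b··> v7
  v3 = b.a.(b.0 + (0 + 0)) | (a.0 | (0 | 0)\{b}) ⊢ ··a··> v8, ··b··> v7
  v4 = a.(b.0 + (0 + 0)) | (b.0 + (0 + 0)) ⊢ ··a··> v9, ··b··> v10
  v5 = b.a.(b.0 + (0 + 0)) | 0 ⊢ ··b··> v10
  v6 = (b.0 + (0 + 0)) | (a.(b.0 + (0 + 0)) + b.a.0 | (0 | 0)\{b}) ⊢ ··a··> v9, ··b··> v11, ··b··> v12
  v7 = a.(b.0 + (0 + 0)) | (a.0 | (0 | 0)\{b}) ⊢ ··a··> v11, ··a··> v13
  v8 = b.a.(b.0 + (0 + 0)) | (0 | (0 | 0)\{b}) ⊢ ··b··> v13
  v9 = (b.0 + (0 + 0)) | (b.0 + (0 + 0)) ⊢ ··b··> v14, ··b··> v15
  v10 = a.(b.0 + (0 + 0)) | 0 ⊢ ··a··> v14
  v11 = (b.0 + (0 + 0)) | (a.0 | (0 | 0)\{b}) ⊢ ··a··> v16, ··b··> v17
  v12 = 0 | (a.(b.0 + (0 + 0)) + b.a.0 | (0 | 0)\{b}) ⊢ ··a··> v15, ··b··> v17
  v13 = a.(b.0 + (0 + 0)) | (0 | (0 | 0)\{b}) ⊢ ··a··> v16
  v14 = (b.0 + (0 + 0)) | 0 ⊢ ··b··> v18
  v15 = 0 | (b.0 + (0 + 0)) ⊢ ··b··> v18
  v16 = (b.0 + (0 + 0)) | (0 | (0 | 0)\{b}) ⊢ ··b··> v19
  v17 = 0 | (a.0 | (0 | 0)\{b}) ⊢ ··a··> v19
  v18 = 0 | 0 ⊢ deadlocked
  v19 = 0 | (0 | (0 | 0)\{b}) ⊢ deadlocked
Run σ = ⟨bbb⟩ on P: start {u0}
  [1] b ⇒ {u2, u3}
  [2] b ⇒ {u7, u8}
  [3] b ⇒ {u13}
  ✓ P
Run σ = ⟨bbb⟩ on Q: start {v0}
  [1] b ⇒ {v2, v3}
  [2] b ⇒ {v7}
  [3] b ⇒ ∅  — Q cannot continue

bbb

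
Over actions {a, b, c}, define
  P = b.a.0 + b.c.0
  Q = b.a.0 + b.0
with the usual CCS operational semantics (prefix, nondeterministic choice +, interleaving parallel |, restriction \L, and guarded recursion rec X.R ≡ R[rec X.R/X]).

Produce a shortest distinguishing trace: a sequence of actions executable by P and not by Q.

bc

LTS(P): 4 reachable states
  s0 = b.a.0 + b.c.0 ⊢ --b--▸ s1, --b--▸ s2
  s1 = a.0 ⊢ --a--▸ s3
  s2 = c.0 ⊢ --c--▸ s3
  s3 = 0 ⊢ stopped
LTS(Q): 3 reachable states
  t0 = b.a.0 + b.0 ⊢ --b--▸ t1, --b--▸ t2
  t1 = 0 ⊢ stopped
  t2 = a.0 ⊢ --a--▸ t1
Trace ⟨bc⟩ through P, begin at {s0}:
  after b @ step 1: {s1, s2}
  after c @ step 2: {s3}
  P completes σ.
Trace ⟨bc⟩ through Q, begin at {t0}:
  after b @ step 1: {t1, t2}
  after c @ step 2: ∅ (Q stuck)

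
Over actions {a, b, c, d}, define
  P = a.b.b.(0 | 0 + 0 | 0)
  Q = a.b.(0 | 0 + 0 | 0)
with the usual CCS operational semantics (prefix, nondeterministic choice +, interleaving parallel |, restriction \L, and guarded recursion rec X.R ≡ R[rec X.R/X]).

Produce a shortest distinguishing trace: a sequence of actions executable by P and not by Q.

abb

LTS(P): 4 reachable states
  s0 = a.b.b.(0 | 0 + 0 | 0) | ··a··> s1
  s1 = b.b.(0 | 0 + 0 | 0) | ··b··> s2
  s2 = b.(0 | 0 + 0 | 0) | ··b··> s3
  s3 = 0 | 0 + 0 | 0 | ∅
LTS(Q): 3 reachable states
  t0 = a.b.(0 | 0 + 0 | 0) | ··a··> t1
  t1 = b.(0 | 0 + 0 | 0) | ··b··> t2
  t2 = 0 | 0 + 0 | 0 | ∅
Executing abb from P (initial set {s0}):
  step 1 (a): {s1}
  step 2 (b): {s2}
  step 3 (b): {s3}
  P completes σ.
Executing abb from Q (initial set {t0}):
  step 1 (a): {t1}
  step 2 (b): {t2}
  step 3 (b): ∅  — Q cannot continue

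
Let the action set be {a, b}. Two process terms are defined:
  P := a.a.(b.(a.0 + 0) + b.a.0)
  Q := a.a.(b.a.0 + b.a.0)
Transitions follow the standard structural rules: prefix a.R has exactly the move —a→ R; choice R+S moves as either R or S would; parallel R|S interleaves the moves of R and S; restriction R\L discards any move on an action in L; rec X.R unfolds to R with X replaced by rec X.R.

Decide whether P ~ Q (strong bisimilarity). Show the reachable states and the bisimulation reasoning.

P ~ Q

Reachable graph of P (6 states):
  u0 = a.a.(b.(a.0 + 0) + b.a.0) → —a→ u1
  u1 = a.(b.(a.0 + 0) + b.a.0) → —a→ u2
  u2 = b.(a.0 + 0) + b.a.0 → —b→ u3, —b→ u4
  u3 = a.0 → —a→ u5
  u4 = a.0 + 0 → —a→ u5
  u5 = 0 → deadlocked
Reachable graph of Q (5 states):
  v0 = a.a.(b.a.0 + b.a.0) → —a→ v1
  v1 = a.(b.a.0 + b.a.0) → —a→ v2
  v2 = b.a.0 + b.a.0 → —b→ v3
  v3 = a.0 → —a→ v4
  v4 = 0 → deadlocked
Partition-refinement fixed point:
  B0 = {u0, v0}
  B1 = {u1, v1}
  B2 = {u2, v2}
  B3 = {u3, u4, v3}
  B4 = {u5, v4}
u0 ∈ B0, v0 ∈ B0 → same block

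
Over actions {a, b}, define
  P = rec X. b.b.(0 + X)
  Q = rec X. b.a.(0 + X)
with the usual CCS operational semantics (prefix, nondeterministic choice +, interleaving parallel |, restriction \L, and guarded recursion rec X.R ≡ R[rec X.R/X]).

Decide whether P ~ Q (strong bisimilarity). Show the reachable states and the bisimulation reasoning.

Reachable graph of P (3 states):
  u0 = rec X. b.b.(0 + X) ⊢ —b→ u1
  u1 = b.(0 + (rec X. b.b.(0 + X))) ⊢ —b→ u2
  u2 = 0 + (rec X. b.b.(0 + X)) ⊢ —b→ u1
Reachable graph of Q (3 states):
  v0 = rec X. b.a.(0 + X) ⊢ —b→ v1
  v1 = a.(0 + (rec X. b.a.(0 + X))) ⊢ —a→ v2
  v2 = 0 + (rec X. b.a.(0 + X)) ⊢ —b→ v1
Coarsest stable partition (strong bisimilarity classes):
  B0 = {u0, u1, u2}
  B1 = {v0, v2}
  B2 = {v1}
u0 ∈ B0, v0 ∈ B1 → different blocks

not bisimilar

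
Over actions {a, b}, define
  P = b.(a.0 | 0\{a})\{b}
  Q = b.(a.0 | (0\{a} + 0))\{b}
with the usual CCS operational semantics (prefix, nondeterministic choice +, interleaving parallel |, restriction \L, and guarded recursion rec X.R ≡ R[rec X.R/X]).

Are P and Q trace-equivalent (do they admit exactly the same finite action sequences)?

P's transition system — 3 states:
  u0 = b.(a.0 | 0\{a})\{b} has moves --b--▸ u1
  u1 = (a.0 | 0\{a})\{b} has moves --a--▸ u2
  u2 = (0 | 0\{a})\{b} has moves ∅
Q's transition system — 3 states:
  v0 = b.(a.0 | (0\{a} + 0))\{b} has moves --b--▸ v1
  v1 = (a.0 | (0\{a} + 0))\{b} has moves --a--▸ v2
  v2 = (0 | (0\{a} + 0))\{b} has moves ∅
Coarsest stable partition (strong bisimilarity classes):
  B0 = {u0, v0}
  B1 = {u1, v1}
  B2 = {u2, v2}
u0 ∈ B0, v0 ∈ B0 → same block
Bisimilar ⇒ trace-equivalent.

trace-equivalent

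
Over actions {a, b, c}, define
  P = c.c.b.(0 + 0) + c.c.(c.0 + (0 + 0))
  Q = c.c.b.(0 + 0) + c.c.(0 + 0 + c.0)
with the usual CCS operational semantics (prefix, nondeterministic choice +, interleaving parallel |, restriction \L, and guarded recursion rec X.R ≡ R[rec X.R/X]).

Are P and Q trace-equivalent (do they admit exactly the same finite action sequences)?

P's transition system — 7 states:
  m0 = c.c.b.(0 + 0) + c.c.(c.0 + (0 + 0)) | --c--▸ m1, --c--▸ m2
  m1 = c.(c.0 + (0 + 0)) | --c--▸ m3
  m2 = c.b.(0 + 0) | --c--▸ m4
  m3 = c.0 + (0 + 0) | --c--▸ m5
  m4 = b.(0 + 0) | --b--▸ m6
  m5 = 0 | (no moves)
  m6 = 0 + 0 | (no moves)
Q's transition system — 7 states:
  n0 = c.c.b.(0 + 0) + c.c.(0 + 0 + c.0) | --c--▸ n1, --c--▸ n2
  n1 = c.(0 + 0 + c.0) | --c--▸ n3
  n2 = c.b.(0 + 0) | --c--▸ n4
  n3 = 0 + 0 + c.0 | --c--▸ n5
  n4 = b.(0 + 0) | --b--▸ n6
  n5 = 0 | (no moves)
  n6 = 0 + 0 | (no moves)
Partition-refinement fixed point:
  B0 = {m0, n0}
  B1 = {m2, n2}
  B2 = {m4, n4}
  B3 = {m5, m6, n5, n6}
  B4 = {m1, n1}
  B5 = {m3, n3}
m0 ∈ B0, n0 ∈ B0 → same block
Bisimilar ⇒ trace-equivalent.

traces(P) = traces(Q)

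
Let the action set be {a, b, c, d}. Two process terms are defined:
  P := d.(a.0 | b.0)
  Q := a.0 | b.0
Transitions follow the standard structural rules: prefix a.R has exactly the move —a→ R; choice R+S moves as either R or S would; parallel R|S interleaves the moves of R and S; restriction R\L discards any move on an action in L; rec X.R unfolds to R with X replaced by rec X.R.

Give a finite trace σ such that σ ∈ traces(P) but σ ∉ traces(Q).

d

P's transition system — 5 states:
  u0 = d.(a.0 | b.0) | --d--▸ u1
  u1 = a.0 | b.0 | --a--▸ u2, --b--▸ u3
  u2 = 0 | b.0 | --b--▸ u4
  u3 = a.0 | 0 | --a--▸ u4
  u4 = 0 | 0 | ·
Q's transition system — 4 states:
  v0 = a.0 | b.0 | --a--▸ v1, --b--▸ v2
  v1 = 0 | b.0 | --b--▸ v3
  v2 = a.0 | 0 | --a--▸ v3
  v3 = 0 | 0 | ·
Trace ⟨d⟩ through P, begin at {u0}:
  [1] d ⇒ {u1}
  P completes σ.
Trace ⟨d⟩ through Q, begin at {v0}:
  [1] d ⇒ ∅  — Q cannot continue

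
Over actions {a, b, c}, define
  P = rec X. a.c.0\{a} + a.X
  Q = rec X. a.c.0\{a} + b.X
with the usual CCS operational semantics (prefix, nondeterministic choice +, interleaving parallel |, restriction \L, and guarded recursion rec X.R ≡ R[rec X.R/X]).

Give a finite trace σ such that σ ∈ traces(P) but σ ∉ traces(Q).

aa

P's transition system — 3 states:
  u0 = rec X. a.c.0\{a} + a.X has moves -a-> u0, -a-> u1
  u1 = c.0\{a} has moves -c-> u2
  u2 = 0\{a} has moves ·
Q's transition system — 3 states:
  v0 = rec X. a.c.0\{a} + b.X has moves -a-> v1, -b-> v0
  v1 = c.0\{a} has moves -c-> v2
  v2 = 0\{a} has moves ·
Trace ⟨aa⟩ through P, begin at {u0}:
  [1] a ⇒ {u0, u1}
  [2] a ⇒ {u0, u1}
  — P admits the full trace.
Trace ⟨aa⟩ through Q, begin at {v0}:
  [1] a ⇒ {v1}
  [2] a ⇒ ∅  — Q cannot continue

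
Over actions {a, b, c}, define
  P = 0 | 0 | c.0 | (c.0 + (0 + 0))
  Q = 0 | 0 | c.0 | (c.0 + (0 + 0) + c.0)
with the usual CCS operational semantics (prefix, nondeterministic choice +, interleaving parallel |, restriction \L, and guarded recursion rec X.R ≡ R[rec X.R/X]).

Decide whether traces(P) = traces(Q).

Reachable graph of P (4 states):
  s0 = 0 | 0 | c.0 | (c.0 + (0 + 0)) has moves --c--▸ s1, --c--▸ s2
  s1 = 0 | 0 | 0 | (c.0 + (0 + 0)) has moves --c--▸ s3
  s2 = 0 | 0 | c.0 | 0 has moves --c--▸ s3
  s3 = 0 | 0 | 0 | 0 has moves stopped
Reachable graph of Q (4 states):
  t0 = 0 | 0 | c.0 | (c.0 + (0 + 0) + c.0) has moves --c--▸ t1, --c--▸ t2
  t1 = 0 | 0 | 0 | (c.0 + (0 + 0) + c.0) has moves --c--▸ t3
  t2 = 0 | 0 | c.0 | 0 has moves --c--▸ t3
  t3 = 0 | 0 | 0 | 0 has moves stopped
Partition-refinement fixed point:
  B0 = {s0, t0}
  B1 = {s1, s2, t1, t2}
  B2 = {s3, t3}
s0 ∈ B0, t0 ∈ B0 → same block
Bisimilar ⇒ trace-equivalent.

trace-equivalent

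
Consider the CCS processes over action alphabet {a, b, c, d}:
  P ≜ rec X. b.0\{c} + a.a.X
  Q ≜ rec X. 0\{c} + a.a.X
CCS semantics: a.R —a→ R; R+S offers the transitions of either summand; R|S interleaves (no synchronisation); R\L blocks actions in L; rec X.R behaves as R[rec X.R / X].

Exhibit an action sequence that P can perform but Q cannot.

P's transition system — 3 states:
  m0 = rec X. b.0\{c} + a.a.X | —a→ m1, —b→ m2
  m1 = a.(rec X. b.0\{c} + a.a.X) | —a→ m0
  m2 = 0\{c} | ·
Q's transition system — 2 states:
  n0 = rec X. 0\{c} + a.a.X | —a→ n1
  n1 = a.(rec X. 0\{c} + a.a.X) | —a→ n0
Executing b from P (initial set {m0}):
  after b @ step 1: {m2}
  P completes σ.
Executing b from Q (initial set {n0}):
  after b @ step 1: no successor for Q

b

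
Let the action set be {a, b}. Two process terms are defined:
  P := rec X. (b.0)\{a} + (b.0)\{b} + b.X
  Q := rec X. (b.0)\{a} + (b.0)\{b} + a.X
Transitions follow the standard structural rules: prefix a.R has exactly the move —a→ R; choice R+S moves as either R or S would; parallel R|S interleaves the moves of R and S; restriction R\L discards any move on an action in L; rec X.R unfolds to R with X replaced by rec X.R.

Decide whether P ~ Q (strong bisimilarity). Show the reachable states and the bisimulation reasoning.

LTS(P): 2 reachable states
  s0 = rec X. (b.0)\{a} + (b.0)\{b} + b.X has moves =b=> s0, =b=> s1
  s1 = 0\{a} has moves stopped
LTS(Q): 2 reachable states
  t0 = rec X. (b.0)\{a} + (b.0)\{b} + a.X has moves =a=> t0, =b=> t1
  t1 = 0\{a} has moves stopped
Bisimilarity quotient blocks:
  B0 = {s0}
  B1 = {s1, t1}
  B2 = {t0}
s0 ∈ B0, t0 ∈ B2 → different blocks

P ≁ Q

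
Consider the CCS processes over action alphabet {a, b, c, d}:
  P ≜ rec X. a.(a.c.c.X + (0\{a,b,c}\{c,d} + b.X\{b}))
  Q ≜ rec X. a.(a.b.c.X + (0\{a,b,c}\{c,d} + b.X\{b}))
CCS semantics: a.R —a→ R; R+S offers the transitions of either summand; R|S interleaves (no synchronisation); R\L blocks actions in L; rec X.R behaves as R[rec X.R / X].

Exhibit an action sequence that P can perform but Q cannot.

aac

P's transition system — 8 states:
  m0 = rec X. a.(a.c.c.X + (0\{a,b,c}\{c,d} + b.X\{b})) | --a--▸ m1
  m1 = a.c.c.(rec X. a.(a.c.c.X + (0\{a,b,c}\{c,d} + b.X\{b}))) + (0\{a,b,c}\{c,d} + b.(rec X. a.(a.c.c.X + (0\{a,b,c}\{c,d} + b.X\{b})))\{b}) | --a--▸ m2, --b--▸ m3
  m2 = c.c.(rec X. a.(a.c.c.X + (0\{a,b,c}\{c,d} + b.X\{b}))) | --c--▸ m4
  m3 = (rec X. a.(a.c.c.X + (0\{a,b,c}\{c,d} + b.X\{b})))\{b} | --a--▸ m5
  m4 = c.(rec X. a.(a.c.c.X + (0\{a,b,c}\{c,d} + b.X\{b}))) | --c--▸ m0
  m5 = (a.c.c.(rec X. a.(a.c.c.X + (0\{a,b,c}\{c,d} + b.X\{b}))) + (0\{a,b,c}\{c,d} + b.(rec X. a.(a.c.c.X + (0\{a,b,c}\{c,d} + b.X\{b})))\{b}))\{b} | --a--▸ m6
  m6 = (c.c.(rec X. a.(a.c.c.X + (0\{a,b,c}\{c,d} + b.X\{b}))))\{b} | --c--▸ m7
  m7 = (c.(rec X. a.(a.c.c.X + (0\{a,b,c}\{c,d} + b.X\{b}))))\{b} | --c--▸ m3
Q's transition system — 7 states:
  n0 = rec X. a.(a.b.c.X + (0\{a,b,c}\{c,d} + b.X\{b})) | --a--▸ n1
  n1 = a.b.c.(rec X. a.(a.b.c.X + (0\{a,b,c}\{c,d} + b.X\{b}))) + (0\{a,b,c}\{c,d} + b.(rec X. a.(a.b.c.X + (0\{a,b,c}\{c,d} + b.X\{b})))\{b}) | --a--▸ n2, --b--▸ n3
  n2 = b.c.(rec X. a.(a.b.c.X + (0\{a,b,c}\{c,d} + b.X\{b}))) | --b--▸ n4
  n3 = (rec X. a.(a.b.c.X + (0\{a,b,c}\{c,d} + b.X\{b})))\{b} | --a--▸ n5
  n4 = c.(rec X. a.(a.b.c.X + (0\{a,b,c}\{c,d} + b.X\{b}))) | --c--▸ n0
  n5 = (a.b.c.(rec X. a.(a.b.c.X + (0\{a,b,c}\{c,d} + b.X\{b}))) + (0\{a,b,c}\{c,d} + b.(rec X. a.(a.b.c.X + (0\{a,b,c}\{c,d} + b.X\{b})))\{b}))\{b} | --a--▸ n6
  n6 = (b.c.(rec X. a.(a.b.c.X + (0\{a,b,c}\{c,d} + b.X\{b}))))\{b} | (no moves)
Executing aac from P (initial set {m0}):
  [1] a ⇒ {m1}
  [2] a ⇒ {m2}
  [3] c ⇒ {m4}
  P completes σ.
Executing aac from Q (initial set {n0}):
  [1] a ⇒ {n1}
  [2] a ⇒ {n2}
  [3] c ⇒ no successor for Q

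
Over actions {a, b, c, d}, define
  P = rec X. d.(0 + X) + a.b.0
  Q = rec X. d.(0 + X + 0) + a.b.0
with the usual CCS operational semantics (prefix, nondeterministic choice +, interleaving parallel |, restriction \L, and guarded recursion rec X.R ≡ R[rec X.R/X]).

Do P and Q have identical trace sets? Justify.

YES

P's transition system — 4 states:
  m0 = rec X. d.(0 + X) + a.b.0 has moves —a→ m1, —d→ m2
  m1 = b.0 has moves —b→ m3
  m2 = 0 + (rec X. d.(0 + X) + a.b.0) has moves —a→ m1, —d→ m2
  m3 = 0 has moves ·
Q's transition system — 4 states:
  n0 = rec X. d.(0 + X + 0) + a.b.0 has moves —a→ n1, —d→ n2
  n1 = b.0 has moves —b→ n3
  n2 = 0 + (rec X. d.(0 + X + 0) + a.b.0) + 0 has moves —a→ n1, —d→ n2
  n3 = 0 has moves ·
Partition-refinement fixed point:
  B0 = {m0, m2, n0, n2}
  B1 = {m1, n1}
  B2 = {m3, n3}
m0 ∈ B0, n0 ∈ B0 → same block
Bisimilar ⇒ trace-equivalent.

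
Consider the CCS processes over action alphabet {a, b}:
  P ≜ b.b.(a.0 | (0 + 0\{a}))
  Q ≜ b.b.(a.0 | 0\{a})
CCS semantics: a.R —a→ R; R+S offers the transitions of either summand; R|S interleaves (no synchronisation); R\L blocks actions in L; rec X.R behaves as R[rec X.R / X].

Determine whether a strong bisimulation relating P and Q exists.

P's transition system — 4 states:
  m0 = b.b.(a.0 | (0 + 0\{a})) ⊢ —b→ m1
  m1 = b.(a.0 | (0 + 0\{a})) ⊢ —b→ m2
  m2 = a.0 | (0 + 0\{a}) ⊢ —a→ m3
  m3 = 0 | (0 + 0\{a}) ⊢ ∅
Q's transition system — 4 states:
  n0 = b.b.(a.0 | 0\{a}) ⊢ —b→ n1
  n1 = b.(a.0 | 0\{a}) ⊢ —b→ n2
  n2 = a.0 | 0\{a} ⊢ —a→ n3
  n3 = 0 | 0\{a} ⊢ ∅
Partition-refinement fixed point:
  B0 = {m0, n0}
  B1 = {m1, n1}
  B2 = {m2, n2}
  B3 = {m3, n3}
m0 ∈ B0, n0 ∈ B0 → same block

P ~ Q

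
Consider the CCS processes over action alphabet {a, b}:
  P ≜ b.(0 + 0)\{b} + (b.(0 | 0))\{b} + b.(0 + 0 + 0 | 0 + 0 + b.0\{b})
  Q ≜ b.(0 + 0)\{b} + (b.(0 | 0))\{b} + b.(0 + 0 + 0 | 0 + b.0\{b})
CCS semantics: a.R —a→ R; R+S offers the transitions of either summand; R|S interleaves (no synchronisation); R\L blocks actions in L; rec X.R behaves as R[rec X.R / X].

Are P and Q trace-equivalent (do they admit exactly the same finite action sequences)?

trace-equivalent

LTS(P): 4 reachable states
  u0 = b.(0 + 0)\{b} + (b.(0 | 0))\{b} + b.(0 + 0 + 0 | 0 + 0 + b.0\{b}) → =b=> u1, =b=> u2
  u1 = (0 + 0)\{b} → ·
  u2 = 0 + 0 + 0 | 0 + 0 + b.0\{b} → =b=> u3
  u3 = 0\{b} → ·
LTS(Q): 4 reachable states
  v0 = b.(0 + 0)\{b} + (b.(0 | 0))\{b} + b.(0 + 0 + 0 | 0 + b.0\{b}) → =b=> v1, =b=> v2
  v1 = (0 + 0)\{b} → ·
  v2 = 0 + 0 + 0 | 0 + b.0\{b} → =b=> v3
  v3 = 0\{b} → ·
Bisimilarity quotient blocks:
  B0 = {u0, v0}
  B1 = {u1, u3, v1, v3}
  B2 = {u2, v2}
u0 ∈ B0, v0 ∈ B0 → same block
Bisimilar ⇒ trace-equivalent.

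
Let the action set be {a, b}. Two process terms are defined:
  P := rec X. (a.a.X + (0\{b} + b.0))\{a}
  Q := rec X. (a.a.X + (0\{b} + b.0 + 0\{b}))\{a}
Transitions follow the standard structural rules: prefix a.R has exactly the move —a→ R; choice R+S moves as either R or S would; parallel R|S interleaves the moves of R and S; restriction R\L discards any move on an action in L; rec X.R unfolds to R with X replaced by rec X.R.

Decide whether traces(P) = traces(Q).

LTS(P): 2 reachable states
  m0 = rec X. (a.a.X + (0\{b} + b.0))\{a} → —b→ m1
  m1 = 0\{a} → ∅
LTS(Q): 2 reachable states
  n0 = rec X. (a.a.X + (0\{b} + b.0 + 0\{b}))\{a} → —b→ n1
  n1 = 0\{a} → ∅
Coarsest stable partition (strong bisimilarity classes):
  B0 = {m0, n0}
  B1 = {m1, n1}
m0 ∈ B0, n0 ∈ B0 → same block
Bisimilar ⇒ trace-equivalent.

YES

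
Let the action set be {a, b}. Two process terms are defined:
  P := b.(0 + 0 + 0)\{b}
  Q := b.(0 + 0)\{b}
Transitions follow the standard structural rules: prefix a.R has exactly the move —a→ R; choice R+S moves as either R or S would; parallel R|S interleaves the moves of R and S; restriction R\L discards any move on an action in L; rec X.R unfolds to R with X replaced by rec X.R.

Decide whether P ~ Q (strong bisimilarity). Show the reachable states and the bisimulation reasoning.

bisimilar

P's transition system — 2 states:
  p0 = b.(0 + 0 + 0)\{b} ⊢ —b→ p1
  p1 = (0 + 0 + 0)\{b} ⊢ stopped
Q's transition system — 2 states:
  q0 = b.(0 + 0)\{b} ⊢ —b→ q1
  q1 = (0 + 0)\{b} ⊢ stopped
Bisimilarity quotient blocks:
  B0 = {p0, q0}
  B1 = {p1, q1}
p0 ∈ B0, q0 ∈ B0 → same block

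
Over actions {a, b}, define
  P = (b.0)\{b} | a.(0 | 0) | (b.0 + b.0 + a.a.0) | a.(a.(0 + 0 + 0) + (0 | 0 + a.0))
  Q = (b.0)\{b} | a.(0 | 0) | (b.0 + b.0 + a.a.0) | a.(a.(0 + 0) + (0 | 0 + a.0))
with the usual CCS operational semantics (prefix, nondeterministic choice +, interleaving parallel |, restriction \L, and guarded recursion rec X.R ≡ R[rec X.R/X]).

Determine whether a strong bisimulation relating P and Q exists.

LTS(P): 24 reachable states
  p0 = (b.0)\{b} | a.(0 | 0) | (b.0 + b.0 + a.a.0) | a.(a.(0 + 0 + 0) + (0 | 0 + a.0)) has moves -a-> p1, -a-> p2, -a-> p3, -b-> p4
  p1 = (b.0)\{b} | (0 | 0) | (b.0 + b.0 + a.a.0) | a.(a.(0 + 0 + 0) + (0 | 0 + a.0)) has moves -a-> p5, -a-> p6, -b-> p7
  p2 = (b.0)\{b} | a.(0 | 0) | (b.0 + b.0 + a.a.0) | (a.(0 + 0 + 0) + (0 | 0 + a.0)) has moves -a-> p10, -a-> p5, -a-> p8, -a-> p9, -b-> p11
  p3 = (b.0)\{b} | a.(0 | 0) | a.0 | a.(a.(0 + 0 + 0) + (0 | 0 + a.0)) has moves -a-> p10, -a-> p4, -a-> p6
  p4 = (b.0)\{b} | a.(0 | 0) | 0 | a.(a.(0 + 0 + 0) + (0 | 0 + a.0)) has moves -a-> p11, -a-> p7
  p5 = (b.0)\{b} | (0 | 0) | (b.0 + b.0 + a.a.0) | (a.(0 + 0 + 0) + (0 | 0 + a.0)) has moves -a-> p12, -a-> p13, -a-> p14, -b-> p15
  p6 = (b.0)\{b} | (0 | 0) | a.0 | a.(a.(0 + 0 + 0) + (0 | 0 + a.0)) has moves -a-> p14, -a-> p7
  p7 = (b.0)\{b} | (0 | 0) | 0 | a.(a.(0 + 0 + 0) + (0 | 0 + a.0)) has moves -a-> p15
  p8 = (b.0)\{b} | a.(0 | 0) | (b.0 + b.0 + a.a.0) | (0 + 0 + 0) has moves -a-> p12, -a-> p16, -b-> p17
  p9 = (b.0)\{b} | a.(0 | 0) | (b.0 + b.0 + a.a.0) | 0 has moves -a-> p13, -a-> p18, -b-> p19
  p10 = (b.0)\{b} | a.(0 | 0) | a.0 | (a.(0 + 0 + 0) + (0 | 0 + a.0)) has moves -a-> p11, -a-> p14, -a-> p16, -a-> p18
  p11 = (b.0)\{b} | a.(0 | 0) | 0 | (a.(0 + 0 + 0) + (0 | 0 + a.0)) has moves -a-> p15, -a-> p17, -a-> p19
  p12 = (b.0)\{b} | (0 | 0) | (b.0 + b.0 + a.a.0) | (0 + 0 + 0) has moves -a-> p20, -b-> p21
  p13 = (b.0)\{b} | (0 | 0) | (b.0 + b.0 + a.a.0) | 0 has moves -a-> p22, -b-> p23
  p14 = (b.0)\{b} | (0 | 0) | a.0 | (a.(0 + 0 + 0) + (0 | 0 + a.0)) has moves -a-> p15, -a-> p20, -a-> p22
  p15 = (b.0)\{b} | (0 | 0) | 0 | (a.(0 + 0 + 0) + (0 | 0 + a.0)) has moves -a-> p21, -a-> p23
  p16 = (b.0)\{b} | a.(0 | 0) | a.0 | (0 + 0 + 0) has moves -a-> p17, -a-> p20
  p17 = (b.0)\{b} | a.(0 | 0) | 0 | (0 + 0 + 0) has moves -a-> p21
  p18 = (b.0)\{b} | a.(0 | 0) | a.0 | 0 has moves -a-> p19, -a-> p22
  p19 = (b.0)\{b} | a.(0 | 0) | 0 | 0 has moves -a-> p23
  p20 = (b.0)\{b} | (0 | 0) | a.0 | (0 + 0 + 0) has moves -a-> p21
  p21 = (b.0)\{b} | (0 | 0) | 0 | (0 + 0 + 0) has moves stopped
  p22 = (b.0)\{b} | (0 | 0) | a.0 | 0 has moves -a-> p23
  p23 = (b.0)\{b} | (0 | 0) | 0 | 0 has moves stopped
LTS(Q): 24 reachable states
  q0 = (b.0)\{b} | a.(0 | 0) | (b.0 + b.0 + a.a.0) | a.(a.(0 + 0) + (0 | 0 + a.0)) has moves -a-> q1, -a-> q2, -a-> q3, -b-> q4
  q1 = (b.0)\{b} | (0 | 0) | (b.0 + b.0 + a.a.0) | a.(a.(0 + 0) + (0 | 0 + a.0)) has moves -a-> q5, -a-> q6, -b-> q7
  q2 = (b.0)\{b} | a.(0 | 0) | (b.0 + b.0 + a.a.0) | (a.(0 + 0) + (0 | 0 + a.0)) has moves -a-> q10, -a-> q5, -a-> q8, -a-> q9, -b-> q11
  q3 = (b.0)\{b} | a.(0 | 0) | a.0 | a.(a.(0 + 0) + (0 | 0 + a.0)) has moves -a-> q10, -a-> q4, -a-> q6
  q4 = (b.0)\{b} | a.(0 | 0) | 0 | a.(a.(0 + 0) + (0 | 0 + a.0)) has moves -a-> q11, -a-> q7
  q5 = (b.0)\{b} | (0 | 0) | (b.0 + b.0 + a.a.0) | (a.(0 + 0) + (0 | 0 + a.0)) has moves -a-> q12, -a-> q13, -a-> q14, -b-> q15
  q6 = (b.0)\{b} | (0 | 0) | a.0 | a.(a.(0 + 0) + (0 | 0 + a.0)) has moves -a-> q14, -a-> q7
  q7 = (b.0)\{b} | (0 | 0) | 0 | a.(a.(0 + 0) + (0 | 0 + a.0)) has moves -a-> q15
  q8 = (b.0)\{b} | a.(0 | 0) | (b.0 + b.0 + a.a.0) | (0 + 0) has moves -a-> q12, -a-> q16, -b-> q17
  q9 = (b.0)\{b} | a.(0 | 0) | (b.0 + b.0 + a.a.0) | 0 has moves -a-> q13, -a-> q18, -b-> q19
  q10 = (b.0)\{b} | a.(0 | 0) | a.0 | (a.(0 + 0) + (0 | 0 + a.0)) has moves -a-> q11, -a-> q14, -a-> q16, -a-> q18
  q11 = (b.0)\{b} | a.(0 | 0) | 0 | (a.(0 + 0) + (0 | 0 + a.0)) has moves -a-> q15, -a-> q17, -a-> q19
  q12 = (b.0)\{b} | (0 | 0) | (b.0 + b.0 + a.a.0) | (0 + 0) has moves -a-> q20, -b-> q21
  q13 = (b.0)\{b} | (0 | 0) | (b.0 + b.0 + a.a.0) | 0 has moves -a-> q22, -b-> q23
  q14 = (b.0)\{b} | (0 | 0) | a.0 | (a.(0 + 0) + (0 | 0 + a.0)) has moves -a-> q15, -a-> q20, -a-> q22
  q15 = (b.0)\{b} | (0 | 0) | 0 | (a.(0 + 0) + (0 | 0 + a.0)) has moves -a-> q21, -a-> q23
  q16 = (b.0)\{b} | a.(0 | 0) | a.0 | (0 + 0) has moves -a-> q17, -a-> q20
  q17 = (b.0)\{b} | a.(0 | 0) | 0 | (0 + 0) has moves -a-> q21
  q18 = (b.0)\{b} | a.(0 | 0) | a.0 | 0 has moves -a-> q19, -a-> q22
  q19 = (b.0)\{b} | a.(0 | 0) | 0 | 0 has moves -a-> q23
  q20 = (b.0)\{b} | (0 | 0) | a.0 | (0 + 0) has moves -a-> q21
  q21 = (b.0)\{b} | (0 | 0) | 0 | (0 + 0) has moves stopped
  q22 = (b.0)\{b} | (0 | 0) | a.0 | 0 has moves -a-> q23
  q23 = (b.0)\{b} | (0 | 0) | 0 | 0 has moves stopped
Partition-refinement fixed point:
  B0 = {p0, q0}
  B1 = {p1, p2, q1, q2}
  B2 = {p5, p8, p9, q5, q8, q9}
  B3 = {p15, p17, p19, p20, p22, q15, q17, q19, q20, q22}
  B4 = {p21, p23, q21, q23}
  B5 = {p12, p13, q12, q13}
  B6 = {p11, p14, p16, p18, p7, q11, q14, q16, q18, q7}
  B7 = {p10, p4, p6, q10, q4, q6}
  B8 = {p3, q3}
p0 ∈ B0, q0 ∈ B0 → same block

YES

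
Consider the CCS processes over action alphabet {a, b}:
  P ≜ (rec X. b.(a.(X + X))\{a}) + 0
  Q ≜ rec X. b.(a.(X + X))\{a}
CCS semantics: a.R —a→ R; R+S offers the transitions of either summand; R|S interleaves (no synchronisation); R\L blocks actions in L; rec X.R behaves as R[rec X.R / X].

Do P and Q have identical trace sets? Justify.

trace-equivalent

LTS(P): 2 reachable states
  s0 = (rec X. b.(a.(X + X))\{a}) + 0 :: --b--▸ s1
  s1 = (a.((rec X. b.(a.(X + X))\{a}) + (rec X. b.(a.(X + X))\{a})))\{a} :: deadlocked
LTS(Q): 2 reachable states
  t0 = rec X. b.(a.(X + X))\{a} :: --b--▸ t1
  t1 = (a.((rec X. b.(a.(X + X))\{a}) + (rec X. b.(a.(X + X))\{a})))\{a} :: deadlocked
Partition-refinement fixed point:
  B0 = {s0, t0}
  B1 = {s1, t1}
s0 ∈ B0, t0 ∈ B0 → same block
Bisimilar ⇒ trace-equivalent.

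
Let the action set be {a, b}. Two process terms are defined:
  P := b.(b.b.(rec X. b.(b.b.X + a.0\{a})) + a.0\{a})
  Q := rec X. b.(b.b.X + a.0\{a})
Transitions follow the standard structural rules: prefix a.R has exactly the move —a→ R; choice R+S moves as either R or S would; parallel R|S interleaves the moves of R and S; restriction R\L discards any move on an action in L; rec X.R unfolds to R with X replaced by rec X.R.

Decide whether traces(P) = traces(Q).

P's transition system — 5 states:
  p0 = b.(b.b.(rec X. b.(b.b.X + a.0\{a})) + a.0\{a}) :: —b→ p1
  p1 = b.b.(rec X. b.(b.b.X + a.0\{a})) + a.0\{a} :: —a→ p2, —b→ p3
  p2 = 0\{a} :: stopped
  p3 = b.(rec X. b.(b.b.X + a.0\{a})) :: —b→ p4
  p4 = rec X. b.(b.b.X + a.0\{a}) :: —b→ p1
Q's transition system — 4 states:
  q0 = rec X. b.(b.b.X + a.0\{a}) :: —b→ q1
  q1 = b.b.(rec X. b.(b.b.X + a.0\{a})) + a.0\{a} :: —a→ q2, —b→ q3
  q2 = 0\{a} :: stopped
  q3 = b.(rec X. b.(b.b.X + a.0\{a})) :: —b→ q0
Bisimilarity quotient blocks:
  B0 = {p0, p4, q0}
  B1 = {p1, q1}
  B2 = {p2, q2}
  B3 = {p3, q3}
p0 ∈ B0, q0 ∈ B0 → same block
Bisimilar ⇒ trace-equivalent.

YES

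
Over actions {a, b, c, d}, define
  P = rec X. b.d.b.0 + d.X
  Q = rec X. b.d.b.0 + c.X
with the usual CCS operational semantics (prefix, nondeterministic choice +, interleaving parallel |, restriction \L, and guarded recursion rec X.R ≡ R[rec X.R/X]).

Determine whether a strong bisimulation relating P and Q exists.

not bisimilar

Reachable graph of P (4 states):
  s0 = rec X. b.d.b.0 + d.X | =b=> s1, =d=> s0
  s1 = d.b.0 | =d=> s2
  s2 = b.0 | =b=> s3
  s3 = 0 | deadlocked
Reachable graph of Q (4 states):
  t0 = rec X. b.d.b.0 + c.X | =b=> t1, =c=> t0
  t1 = d.b.0 | =d=> t2
  t2 = b.0 | =b=> t3
  t3 = 0 | deadlocked
Partition-refinement fixed point:
  B0 = {s0}
  B1 = {s1, t1}
  B2 = {s2, t2}
  B3 = {s3, t3}
  B4 = {t0}
s0 ∈ B0, t0 ∈ B4 → different blocks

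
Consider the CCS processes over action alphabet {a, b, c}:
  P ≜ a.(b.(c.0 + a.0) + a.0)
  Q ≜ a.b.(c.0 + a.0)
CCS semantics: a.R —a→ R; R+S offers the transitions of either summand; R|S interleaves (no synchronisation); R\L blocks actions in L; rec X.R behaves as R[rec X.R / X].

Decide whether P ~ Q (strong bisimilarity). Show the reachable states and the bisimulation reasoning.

not bisimilar

Reachable graph of P (4 states):
  m0 = a.(b.(c.0 + a.0) + a.0) :: —a→ m1
  m1 = b.(c.0 + a.0) + a.0 :: —a→ m2, —b→ m3
  m2 = 0 :: deadlocked
  m3 = c.0 + a.0 :: —a→ m2, —c→ m2
Reachable graph of Q (4 states):
  n0 = a.b.(c.0 + a.0) :: —a→ n1
  n1 = b.(c.0 + a.0) :: —b→ n2
  n2 = c.0 + a.0 :: —a→ n3, —c→ n3
  n3 = 0 :: deadlocked
Bisimilarity quotient blocks:
  B0 = {m0}
  B1 = {m1}
  B2 = {m3, n2}
  B3 = {m2, n3}
  B4 = {n0}
  B5 = {n1}
m0 ∈ B0, n0 ∈ B4 → different blocks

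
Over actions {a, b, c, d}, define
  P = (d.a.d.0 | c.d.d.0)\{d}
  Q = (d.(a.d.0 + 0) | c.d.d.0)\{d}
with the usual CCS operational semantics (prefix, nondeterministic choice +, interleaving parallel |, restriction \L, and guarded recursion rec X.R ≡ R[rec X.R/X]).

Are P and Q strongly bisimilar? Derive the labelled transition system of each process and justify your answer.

P ~ Q

LTS(P): 2 reachable states
  s0 = (d.a.d.0 | c.d.d.0)\{d} ⊢ =c=> s1
  s1 = (d.a.d.0 | d.d.0)\{d} ⊢ ·
LTS(Q): 2 reachable states
  t0 = (d.(a.d.0 + 0) | c.d.d.0)\{d} ⊢ =c=> t1
  t1 = (d.(a.d.0 + 0) | d.d.0)\{d} ⊢ ·
Coarsest stable partition (strong bisimilarity classes):
  B0 = {s0, t0}
  B1 = {s1, t1}
s0 ∈ B0, t0 ∈ B0 → same block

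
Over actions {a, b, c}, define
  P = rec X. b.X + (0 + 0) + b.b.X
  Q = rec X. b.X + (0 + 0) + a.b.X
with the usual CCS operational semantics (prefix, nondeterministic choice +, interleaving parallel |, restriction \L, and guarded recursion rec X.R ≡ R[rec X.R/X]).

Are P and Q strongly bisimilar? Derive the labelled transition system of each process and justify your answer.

Reachable graph of P (2 states):
  p0 = rec X. b.X + (0 + 0) + b.b.X → ··b··> p0, ··b··> p1
  p1 = b.(rec X. b.X + (0 + 0) + b.b.X) → ··b··> p0
Reachable graph of Q (2 states):
  q0 = rec X. b.X + (0 + 0) + a.b.X → ··a··> q1, ··b··> q0
  q1 = b.(rec X. b.X + (0 + 0) + a.b.X) → ··b··> q0
Bisimilarity quotient blocks:
  B0 = {p0, p1}
  B1 = {q0}
  B2 = {q1}
p0 ∈ B0, q0 ∈ B1 → different blocks

NO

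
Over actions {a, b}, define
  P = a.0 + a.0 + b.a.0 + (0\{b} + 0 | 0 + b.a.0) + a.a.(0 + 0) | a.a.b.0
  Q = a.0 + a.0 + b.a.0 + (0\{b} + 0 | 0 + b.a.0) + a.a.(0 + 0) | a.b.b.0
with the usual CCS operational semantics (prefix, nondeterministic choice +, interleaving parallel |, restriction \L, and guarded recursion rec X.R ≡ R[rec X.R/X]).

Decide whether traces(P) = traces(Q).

NO — witness ⟨aaaa⟩

P's transition system — 14 states:
  s0 = a.0 + a.0 + b.a.0 + (0\{b} + 0 | 0 + b.a.0) + a.a.(0 + 0) | a.a.b.0 :: =a=> s1, =a=> s2, =a=> s3, =b=> s4
  s1 = 0 :: stopped
  s2 = a.(0 + 0) | a.a.b.0 :: =a=> s5, =a=> s6
  s3 = a.a.(0 + 0) | a.b.0 :: =a=> s6, =a=> s7
  s4 = a.0 :: =a=> s1
  s5 = (0 + 0) | a.a.b.0 :: =a=> s8
  s6 = a.(0 + 0) | a.b.0 :: =a=> s8, =a=> s9
  s7 = a.a.(0 + 0) | b.0 :: =a=> s9, =b=> s10
  s8 = (0 + 0) | a.b.0 :: =a=> s11
  s9 = a.(0 + 0) | b.0 :: =a=> s11, =b=> s12
  s10 = a.a.(0 + 0) | 0 :: =a=> s12
  s11 = (0 + 0) | b.0 :: =b=> s13
  s12 = a.(0 + 0) | 0 :: =a=> s13
  s13 = (0 + 0) | 0 :: stopped
Q's transition system — 14 states:
  t0 = a.0 + a.0 + b.a.0 + (0\{b} + 0 | 0 + b.a.0) + a.a.(0 + 0) | a.b.b.0 :: =a=> t1, =a=> t2, =a=> t3, =b=> t4
  t1 = 0 :: stopped
  t2 = a.(0 + 0) | a.b.b.0 :: =a=> t5, =a=> t6
  t3 = a.a.(0 + 0) | b.b.0 :: =a=> t6, =b=> t7
  t4 = a.0 :: =a=> t1
  t5 = (0 + 0) | a.b.b.0 :: =a=> t8
  t6 = a.(0 + 0) | b.b.0 :: =a=> t8, =b=> t9
  t7 = a.a.(0 + 0) | b.0 :: =a=> t9, =b=> t10
  t8 = (0 + 0) | b.b.0 :: =b=> t11
  t9 = a.(0 + 0) | b.0 :: =a=> t11, =b=> t12
  t10 = a.a.(0 + 0) | 0 :: =a=> t12
  t11 = (0 + 0) | b.0 :: =b=> t13
  t12 = a.(0 + 0) | 0 :: =a=> t13
  t13 = (0 + 0) | 0 :: stopped
Trace ⟨aaaa⟩ through P, begin at {s0}:
  after a @ step 1: {s1, s2, s3}
  after a @ step 2: {s5, s6, s7}
  after a @ step 3: {s8, s9}
  after a @ step 4: {s11}
  — P admits the full trace.
Trace ⟨aaaa⟩ through Q, begin at {t0}:
  after a @ step 1: {t1, t2, t3}
  after a @ step 2: {t5, t6}
  after a @ step 3: {t8}
  after a @ step 4: no successor for Q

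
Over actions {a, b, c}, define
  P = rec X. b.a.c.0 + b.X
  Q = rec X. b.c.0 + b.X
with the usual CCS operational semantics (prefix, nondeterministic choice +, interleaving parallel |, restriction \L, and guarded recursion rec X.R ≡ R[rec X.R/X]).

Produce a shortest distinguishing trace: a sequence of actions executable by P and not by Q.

ba

P's transition system — 4 states:
  u0 = rec X. b.a.c.0 + b.X | =b=> u0, =b=> u1
  u1 = a.c.0 | =a=> u2
  u2 = c.0 | =c=> u3
  u3 = 0 | deadlocked
Q's transition system — 3 states:
  v0 = rec X. b.c.0 + b.X | =b=> v0, =b=> v1
  v1 = c.0 | =c=> v2
  v2 = 0 | deadlocked
Executing ba from P (initial set {u0}):
  after b @ step 1: {u0, u1}
  after a @ step 2: {u2}
  ✓ P
Executing ba from Q (initial set {v0}):
  after b @ step 1: {v0, v1}
  after a @ step 2: ∅ (Q stuck)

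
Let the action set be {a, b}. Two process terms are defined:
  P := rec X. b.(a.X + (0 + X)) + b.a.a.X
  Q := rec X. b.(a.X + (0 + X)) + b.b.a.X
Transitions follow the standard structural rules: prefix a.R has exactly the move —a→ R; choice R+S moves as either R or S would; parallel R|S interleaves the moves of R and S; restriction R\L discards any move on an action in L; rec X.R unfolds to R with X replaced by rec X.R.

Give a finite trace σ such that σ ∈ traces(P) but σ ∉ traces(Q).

Reachable graph of P (4 states):
  u0 = rec X. b.(a.X + (0 + X)) + b.a.a.X ⊢ =b=> u1, =b=> u2
  u1 = a.(rec X. b.(a.X + (0 + X)) + b.a.a.X) + (0 + (rec X. b.(a.X + (0 + X)) + b.a.a.X)) ⊢ =a=> u0, =b=> u1, =b=> u2
  u2 = a.a.(rec X. b.(a.X + (0 + X)) + b.a.a.X) ⊢ =a=> u3
  u3 = a.(rec X. b.(a.X + (0 + X)) + b.a.a.X) ⊢ =a=> u0
Reachable graph of Q (4 states):
  v0 = rec X. b.(a.X + (0 + X)) + b.b.a.X ⊢ =b=> v1, =b=> v2
  v1 = a.(rec X. b.(a.X + (0 + X)) + b.b.a.X) + (0 + (rec X. b.(a.X + (0 + X)) + b.b.a.X)) ⊢ =a=> v0, =b=> v1, =b=> v2
  v2 = b.a.(rec X. b.(a.X + (0 + X)) + b.b.a.X) ⊢ =b=> v3
  v3 = a.(rec X. b.(a.X + (0 + X)) + b.b.a.X) ⊢ =a=> v0
Trace ⟨baa⟩ through P, begin at {u0}:
  [1] b ⇒ {u1, u2}
  [2] a ⇒ {u0, u3}
  [3] a ⇒ {u0}
  ✓ P
Trace ⟨baa⟩ through Q, begin at {v0}:
  [1] b ⇒ {v1, v2}
  [2] a ⇒ {v0}
  [3] a ⇒ ∅ (Q stuck)

baa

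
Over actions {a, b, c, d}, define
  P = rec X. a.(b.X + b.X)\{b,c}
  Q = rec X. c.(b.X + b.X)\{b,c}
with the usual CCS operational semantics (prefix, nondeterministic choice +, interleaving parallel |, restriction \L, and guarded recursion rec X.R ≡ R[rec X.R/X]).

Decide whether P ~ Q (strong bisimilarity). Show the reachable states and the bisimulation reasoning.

Reachable graph of P (2 states):
  u0 = rec X. a.(b.X + b.X)\{b,c} :: --a--▸ u1
  u1 = (b.(rec X. a.(b.X + b.X)\{b,c}) + b.(rec X. a.(b.X + b.X)\{b,c}))\{b,c} :: ·
Reachable graph of Q (2 states):
  v0 = rec X. c.(b.X + b.X)\{b,c} :: --c--▸ v1
  v1 = (b.(rec X. c.(b.X + b.X)\{b,c}) + b.(rec X. c.(b.X + b.X)\{b,c}))\{b,c} :: ·
Coarsest stable partition (strong bisimilarity classes):
  B0 = {u0}
  B1 = {u1, v1}
  B2 = {v0}
u0 ∈ B0, v0 ∈ B2 → different blocks

NO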